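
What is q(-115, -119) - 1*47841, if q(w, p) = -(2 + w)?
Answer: -47728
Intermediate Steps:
q(w, p) = -2 - w
q(-115, -119) - 1*47841 = (-2 - 1*(-115)) - 1*47841 = (-2 + 115) - 47841 = 113 - 47841 = -47728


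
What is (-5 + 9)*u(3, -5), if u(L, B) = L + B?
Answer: -8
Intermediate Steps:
u(L, B) = B + L
(-5 + 9)*u(3, -5) = (-5 + 9)*(-5 + 3) = 4*(-2) = -8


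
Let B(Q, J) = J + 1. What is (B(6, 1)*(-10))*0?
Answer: 0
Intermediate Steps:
B(Q, J) = 1 + J
(B(6, 1)*(-10))*0 = ((1 + 1)*(-10))*0 = (2*(-10))*0 = -20*0 = 0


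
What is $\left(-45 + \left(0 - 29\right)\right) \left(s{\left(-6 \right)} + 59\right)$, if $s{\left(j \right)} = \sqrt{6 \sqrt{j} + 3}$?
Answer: $-4366 - 74 \sqrt{3 + 6 i \sqrt{6}} \approx -4588.0 - 181.26 i$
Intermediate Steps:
$s{\left(j \right)} = \sqrt{3 + 6 \sqrt{j}}$
$\left(-45 + \left(0 - 29\right)\right) \left(s{\left(-6 \right)} + 59\right) = \left(-45 + \left(0 - 29\right)\right) \left(\sqrt{3 + 6 \sqrt{-6}} + 59\right) = \left(-45 + \left(0 - 29\right)\right) \left(\sqrt{3 + 6 i \sqrt{6}} + 59\right) = \left(-45 - 29\right) \left(\sqrt{3 + 6 i \sqrt{6}} + 59\right) = - 74 \left(59 + \sqrt{3 + 6 i \sqrt{6}}\right) = -4366 - 74 \sqrt{3 + 6 i \sqrt{6}}$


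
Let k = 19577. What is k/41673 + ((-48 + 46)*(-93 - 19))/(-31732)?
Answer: 152970653/330591909 ≈ 0.46272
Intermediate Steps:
k/41673 + ((-48 + 46)*(-93 - 19))/(-31732) = 19577/41673 + ((-48 + 46)*(-93 - 19))/(-31732) = 19577*(1/41673) - 2*(-112)*(-1/31732) = 19577/41673 + 224*(-1/31732) = 19577/41673 - 56/7933 = 152970653/330591909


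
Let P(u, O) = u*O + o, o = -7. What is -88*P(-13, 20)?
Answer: 23496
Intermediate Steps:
P(u, O) = -7 + O*u (P(u, O) = u*O - 7 = O*u - 7 = -7 + O*u)
-88*P(-13, 20) = -88*(-7 + 20*(-13)) = -88*(-7 - 260) = -88*(-267) = 23496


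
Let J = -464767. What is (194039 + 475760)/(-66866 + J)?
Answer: -669799/531633 ≈ -1.2599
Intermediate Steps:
(194039 + 475760)/(-66866 + J) = (194039 + 475760)/(-66866 - 464767) = 669799/(-531633) = 669799*(-1/531633) = -669799/531633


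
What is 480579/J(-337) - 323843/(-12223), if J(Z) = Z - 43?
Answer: -5751056777/4644740 ≈ -1238.2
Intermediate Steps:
J(Z) = -43 + Z
480579/J(-337) - 323843/(-12223) = 480579/(-43 - 337) - 323843/(-12223) = 480579/(-380) - 323843*(-1/12223) = 480579*(-1/380) + 323843/12223 = -480579/380 + 323843/12223 = -5751056777/4644740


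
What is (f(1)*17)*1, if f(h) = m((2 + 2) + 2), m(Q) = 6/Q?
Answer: 17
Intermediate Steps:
f(h) = 1 (f(h) = 6/((2 + 2) + 2) = 6/(4 + 2) = 6/6 = 6*(⅙) = 1)
(f(1)*17)*1 = (1*17)*1 = 17*1 = 17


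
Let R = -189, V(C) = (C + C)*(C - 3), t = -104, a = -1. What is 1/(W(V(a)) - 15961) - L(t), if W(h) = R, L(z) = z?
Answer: 1679599/16150 ≈ 104.00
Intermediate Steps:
V(C) = 2*C*(-3 + C) (V(C) = (2*C)*(-3 + C) = 2*C*(-3 + C))
W(h) = -189
1/(W(V(a)) - 15961) - L(t) = 1/(-189 - 15961) - 1*(-104) = 1/(-16150) + 104 = -1/16150 + 104 = 1679599/16150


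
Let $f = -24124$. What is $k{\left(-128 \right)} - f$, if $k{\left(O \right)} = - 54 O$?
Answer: $31036$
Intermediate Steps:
$k{\left(-128 \right)} - f = \left(-54\right) \left(-128\right) - -24124 = 6912 + 24124 = 31036$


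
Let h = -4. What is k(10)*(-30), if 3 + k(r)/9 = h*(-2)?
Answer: -1350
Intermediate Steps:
k(r) = 45 (k(r) = -27 + 9*(-4*(-2)) = -27 + 9*8 = -27 + 72 = 45)
k(10)*(-30) = 45*(-30) = -1350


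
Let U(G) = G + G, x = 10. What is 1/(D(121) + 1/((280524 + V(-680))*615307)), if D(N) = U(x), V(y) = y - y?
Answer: 172608380868/3452167617361 ≈ 0.050000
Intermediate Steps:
V(y) = 0
U(G) = 2*G
D(N) = 20 (D(N) = 2*10 = 20)
1/(D(121) + 1/((280524 + V(-680))*615307)) = 1/(20 + 1/((280524 + 0)*615307)) = 1/(20 + (1/615307)/280524) = 1/(20 + (1/280524)*(1/615307)) = 1/(20 + 1/172608380868) = 1/(3452167617361/172608380868) = 172608380868/3452167617361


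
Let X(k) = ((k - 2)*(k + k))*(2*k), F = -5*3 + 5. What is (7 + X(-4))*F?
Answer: 3770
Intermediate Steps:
F = -10 (F = -15 + 5 = -10)
X(k) = 4*k**2*(-2 + k) (X(k) = ((-2 + k)*(2*k))*(2*k) = (2*k*(-2 + k))*(2*k) = 4*k**2*(-2 + k))
(7 + X(-4))*F = (7 + 4*(-4)**2*(-2 - 4))*(-10) = (7 + 4*16*(-6))*(-10) = (7 - 384)*(-10) = -377*(-10) = 3770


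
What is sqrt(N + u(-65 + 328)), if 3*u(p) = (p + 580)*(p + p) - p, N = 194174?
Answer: sqrt(3077031)/3 ≈ 584.72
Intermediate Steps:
u(p) = -p/3 + 2*p*(580 + p)/3 (u(p) = ((p + 580)*(p + p) - p)/3 = ((580 + p)*(2*p) - p)/3 = (2*p*(580 + p) - p)/3 = (-p + 2*p*(580 + p))/3 = -p/3 + 2*p*(580 + p)/3)
sqrt(N + u(-65 + 328)) = sqrt(194174 + (-65 + 328)*(1159 + 2*(-65 + 328))/3) = sqrt(194174 + (1/3)*263*(1159 + 2*263)) = sqrt(194174 + (1/3)*263*(1159 + 526)) = sqrt(194174 + (1/3)*263*1685) = sqrt(194174 + 443155/3) = sqrt(1025677/3) = sqrt(3077031)/3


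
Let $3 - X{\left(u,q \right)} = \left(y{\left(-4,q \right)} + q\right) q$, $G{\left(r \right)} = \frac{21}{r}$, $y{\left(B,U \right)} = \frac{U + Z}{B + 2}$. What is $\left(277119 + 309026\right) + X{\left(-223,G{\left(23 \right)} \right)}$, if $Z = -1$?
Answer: $\frac{310071830}{529} \approx 5.8615 \cdot 10^{5}$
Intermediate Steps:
$y{\left(B,U \right)} = \frac{-1 + U}{2 + B}$ ($y{\left(B,U \right)} = \frac{U - 1}{B + 2} = \frac{-1 + U}{2 + B}$)
$X{\left(u,q \right)} = 3 - q \left(\frac{1}{2} + \frac{q}{2}\right)$ ($X{\left(u,q \right)} = 3 - \left(\frac{-1 + q}{2 - 4} + q\right) q = 3 - \left(\frac{-1 + q}{-2} + q\right) q = 3 - \left(- \frac{-1 + q}{2} + q\right) q = 3 - \left(\left(\frac{1}{2} - \frac{q}{2}\right) + q\right) q = 3 - \left(\frac{1}{2} + \frac{q}{2}\right) q = 3 - q \left(\frac{1}{2} + \frac{q}{2}\right)$)
$\left(277119 + 309026\right) + X{\left(-223,G{\left(23 \right)} \right)} = \left(277119 + 309026\right) - \left(-3 + \frac{441}{1058} + \frac{1}{2} \cdot 21 \cdot \frac{1}{23}\right) = 586145 - \left(-3 + \frac{441}{1058} + \frac{1}{2} \cdot 21 \cdot \frac{1}{23}\right) = 586145 - \left(- \frac{117}{46} + \frac{441}{1058}\right) = 586145 - - \frac{1125}{529} = 586145 + \frac{1125}{529} = \frac{310071830}{529}$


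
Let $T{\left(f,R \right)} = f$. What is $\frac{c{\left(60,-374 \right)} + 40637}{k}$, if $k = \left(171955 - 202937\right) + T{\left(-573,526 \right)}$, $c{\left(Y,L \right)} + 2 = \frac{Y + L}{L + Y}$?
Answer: $- \frac{40636}{31555} \approx -1.2878$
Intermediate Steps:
$c{\left(Y,L \right)} = -1$ ($c{\left(Y,L \right)} = -2 + \frac{Y + L}{L + Y} = -2 + \frac{L + Y}{L + Y} = -2 + 1 = -1$)
$k = -31555$ ($k = \left(171955 - 202937\right) - 573 = -30982 - 573 = -31555$)
$\frac{c{\left(60,-374 \right)} + 40637}{k} = \frac{-1 + 40637}{-31555} = 40636 \left(- \frac{1}{31555}\right) = - \frac{40636}{31555}$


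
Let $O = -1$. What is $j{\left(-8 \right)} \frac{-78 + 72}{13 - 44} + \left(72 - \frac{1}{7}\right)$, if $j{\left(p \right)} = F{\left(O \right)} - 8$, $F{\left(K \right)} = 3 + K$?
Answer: $\frac{15341}{217} \approx 70.696$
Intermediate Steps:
$j{\left(p \right)} = -6$ ($j{\left(p \right)} = \left(3 - 1\right) - 8 = 2 - 8 = -6$)
$j{\left(-8 \right)} \frac{-78 + 72}{13 - 44} + \left(72 - \frac{1}{7}\right) = - 6 \frac{-78 + 72}{13 - 44} + \left(72 - \frac{1}{7}\right) = - 6 \left(- \frac{6}{-31}\right) + \left(72 - \frac{1}{7}\right) = - 6 \left(\left(-6\right) \left(- \frac{1}{31}\right)\right) + \left(72 - \frac{1}{7}\right) = \left(-6\right) \frac{6}{31} + \frac{503}{7} = - \frac{36}{31} + \frac{503}{7} = \frac{15341}{217}$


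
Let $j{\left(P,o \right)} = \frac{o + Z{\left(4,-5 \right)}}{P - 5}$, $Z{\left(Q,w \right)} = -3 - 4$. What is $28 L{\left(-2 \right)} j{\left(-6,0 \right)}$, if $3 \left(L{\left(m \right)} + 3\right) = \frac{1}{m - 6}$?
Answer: $- \frac{3577}{66} \approx -54.197$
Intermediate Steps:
$Z{\left(Q,w \right)} = -7$ ($Z{\left(Q,w \right)} = -3 - 4 = -7$)
$j{\left(P,o \right)} = \frac{-7 + o}{-5 + P}$ ($j{\left(P,o \right)} = \frac{o - 7}{P - 5} = \frac{-7 + o}{-5 + P}$)
$L{\left(m \right)} = -3 + \frac{1}{3 \left(-6 + m\right)}$ ($L{\left(m \right)} = -3 + \frac{1}{3 \left(m - 6\right)} = -3 + \frac{1}{3 \left(-6 + m\right)}$)
$28 L{\left(-2 \right)} j{\left(-6,0 \right)} = 28 \frac{55 - -18}{3 \left(-6 - 2\right)} \frac{-7 + 0}{-5 - 6} = 28 \frac{55 + 18}{3 \left(-8\right)} \frac{1}{-11} \left(-7\right) = 28 \cdot \frac{1}{3} \left(- \frac{1}{8}\right) 73 \left(\left(- \frac{1}{11}\right) \left(-7\right)\right) = 28 \left(- \frac{73}{24}\right) \frac{7}{11} = \left(- \frac{511}{6}\right) \frac{7}{11} = - \frac{3577}{66}$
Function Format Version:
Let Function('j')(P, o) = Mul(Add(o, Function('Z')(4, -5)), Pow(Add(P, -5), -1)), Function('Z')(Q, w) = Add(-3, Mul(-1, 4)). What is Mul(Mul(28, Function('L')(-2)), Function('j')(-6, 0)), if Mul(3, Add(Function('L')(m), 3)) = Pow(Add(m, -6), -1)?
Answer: Rational(-3577, 66) ≈ -54.197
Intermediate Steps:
Function('Z')(Q, w) = -7 (Function('Z')(Q, w) = Add(-3, -4) = -7)
Function('j')(P, o) = Mul(Pow(Add(-5, P), -1), Add(-7, o)) (Function('j')(P, o) = Mul(Add(o, -7), Pow(Add(P, -5), -1)) = Mul(Add(-7, o), Pow(Add(-5, P), -1)) = Mul(Pow(Add(-5, P), -1), Add(-7, o)))
Function('L')(m) = Add(-3, Mul(Rational(1, 3), Pow(Add(-6, m), -1))) (Function('L')(m) = Add(-3, Mul(Rational(1, 3), Pow(Add(m, -6), -1))) = Add(-3, Mul(Rational(1, 3), Pow(Add(-6, m), -1))))
Mul(Mul(28, Function('L')(-2)), Function('j')(-6, 0)) = Mul(Mul(28, Mul(Rational(1, 3), Pow(Add(-6, -2), -1), Add(55, Mul(-9, -2)))), Mul(Pow(Add(-5, -6), -1), Add(-7, 0))) = Mul(Mul(28, Mul(Rational(1, 3), Pow(-8, -1), Add(55, 18))), Mul(Pow(-11, -1), -7)) = Mul(Mul(28, Mul(Rational(1, 3), Rational(-1, 8), 73)), Mul(Rational(-1, 11), -7)) = Mul(Mul(28, Rational(-73, 24)), Rational(7, 11)) = Mul(Rational(-511, 6), Rational(7, 11)) = Rational(-3577, 66)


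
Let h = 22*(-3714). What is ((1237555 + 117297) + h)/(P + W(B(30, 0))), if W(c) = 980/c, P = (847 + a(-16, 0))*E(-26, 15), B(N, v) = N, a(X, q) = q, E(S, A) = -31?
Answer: -3819432/78673 ≈ -48.548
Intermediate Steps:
h = -81708
P = -26257 (P = (847 + 0)*(-31) = 847*(-31) = -26257)
((1237555 + 117297) + h)/(P + W(B(30, 0))) = ((1237555 + 117297) - 81708)/(-26257 + 980/30) = (1354852 - 81708)/(-26257 + 980*(1/30)) = 1273144/(-26257 + 98/3) = 1273144/(-78673/3) = 1273144*(-3/78673) = -3819432/78673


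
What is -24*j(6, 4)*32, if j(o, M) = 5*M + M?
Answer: -18432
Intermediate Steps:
j(o, M) = 6*M
-24*j(6, 4)*32 = -144*4*32 = -24*24*32 = -576*32 = -18432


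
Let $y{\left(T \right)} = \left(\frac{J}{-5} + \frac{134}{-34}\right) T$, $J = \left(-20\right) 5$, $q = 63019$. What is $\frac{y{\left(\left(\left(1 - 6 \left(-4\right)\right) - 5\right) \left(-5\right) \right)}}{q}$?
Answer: $- \frac{27300}{1071323} \approx -0.025483$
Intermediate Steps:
$J = -100$
$y{\left(T \right)} = \frac{273 T}{17}$ ($y{\left(T \right)} = \left(- \frac{100}{-5} + \frac{134}{-34}\right) T = \left(\left(-100\right) \left(- \frac{1}{5}\right) + 134 \left(- \frac{1}{34}\right)\right) T = \left(20 - \frac{67}{17}\right) T = \frac{273 T}{17}$)
$\frac{y{\left(\left(\left(1 - 6 \left(-4\right)\right) - 5\right) \left(-5\right) \right)}}{q} = \frac{\frac{273}{17} \left(\left(1 - 6 \left(-4\right)\right) - 5\right) \left(-5\right)}{63019} = \frac{273 \left(\left(1 - -24\right) - 5\right) \left(-5\right)}{17} \cdot \frac{1}{63019} = \frac{273 \left(\left(1 + 24\right) - 5\right) \left(-5\right)}{17} \cdot \frac{1}{63019} = \frac{273 \left(25 - 5\right) \left(-5\right)}{17} \cdot \frac{1}{63019} = \frac{273 \cdot 20 \left(-5\right)}{17} \cdot \frac{1}{63019} = \frac{273}{17} \left(-100\right) \frac{1}{63019} = \left(- \frac{27300}{17}\right) \frac{1}{63019} = - \frac{27300}{1071323}$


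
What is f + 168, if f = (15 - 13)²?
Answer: 172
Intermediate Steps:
f = 4 (f = 2² = 4)
f + 168 = 4 + 168 = 172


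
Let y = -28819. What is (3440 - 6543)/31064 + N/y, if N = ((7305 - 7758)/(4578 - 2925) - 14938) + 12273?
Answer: -3653837483/493273612216 ≈ -0.0074073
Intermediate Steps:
N = -1468566/551 (N = (-453/1653 - 14938) + 12273 = (-453*1/1653 - 14938) + 12273 = (-151/551 - 14938) + 12273 = -8230989/551 + 12273 = -1468566/551 ≈ -2665.3)
(3440 - 6543)/31064 + N/y = (3440 - 6543)/31064 - 1468566/551/(-28819) = -3103*1/31064 - 1468566/551*(-1/28819) = -3103/31064 + 1468566/15879269 = -3653837483/493273612216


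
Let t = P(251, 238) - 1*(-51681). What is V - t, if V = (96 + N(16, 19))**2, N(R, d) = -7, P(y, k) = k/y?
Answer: -10983998/251 ≈ -43761.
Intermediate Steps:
t = 12972169/251 (t = 238/251 - 1*(-51681) = 238*(1/251) + 51681 = 238/251 + 51681 = 12972169/251 ≈ 51682.)
V = 7921 (V = (96 - 7)**2 = 89**2 = 7921)
V - t = 7921 - 1*12972169/251 = 7921 - 12972169/251 = -10983998/251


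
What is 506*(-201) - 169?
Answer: -101875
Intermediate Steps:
506*(-201) - 169 = -101706 - 169 = -101875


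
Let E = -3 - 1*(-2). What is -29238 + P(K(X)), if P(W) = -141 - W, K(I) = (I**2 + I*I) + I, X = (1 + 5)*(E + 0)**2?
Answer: -29457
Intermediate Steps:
E = -1 (E = -3 + 2 = -1)
X = 6 (X = (1 + 5)*(-1 + 0)**2 = 6*(-1)**2 = 6*1 = 6)
K(I) = I + 2*I**2 (K(I) = (I**2 + I**2) + I = 2*I**2 + I = I + 2*I**2)
-29238 + P(K(X)) = -29238 + (-141 - 6*(1 + 2*6)) = -29238 + (-141 - 6*(1 + 12)) = -29238 + (-141 - 6*13) = -29238 + (-141 - 1*78) = -29238 + (-141 - 78) = -29238 - 219 = -29457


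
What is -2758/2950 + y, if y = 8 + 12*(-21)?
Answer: -361279/1475 ≈ -244.93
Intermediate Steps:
y = -244 (y = 8 - 252 = -244)
-2758/2950 + y = -2758/2950 - 244 = -2758*1/2950 - 244 = -1379/1475 - 244 = -361279/1475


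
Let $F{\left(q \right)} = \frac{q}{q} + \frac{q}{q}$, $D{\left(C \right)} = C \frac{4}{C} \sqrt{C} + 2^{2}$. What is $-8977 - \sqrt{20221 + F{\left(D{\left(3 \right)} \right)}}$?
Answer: $-8977 - 3 \sqrt{2247} \approx -9119.2$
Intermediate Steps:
$D{\left(C \right)} = 4 + 4 \sqrt{C}$ ($D{\left(C \right)} = C \frac{4}{\sqrt{C}} + 4 = 4 \sqrt{C} + 4 = 4 + 4 \sqrt{C}$)
$F{\left(q \right)} = 2$ ($F{\left(q \right)} = 1 + 1 = 2$)
$-8977 - \sqrt{20221 + F{\left(D{\left(3 \right)} \right)}} = -8977 - \sqrt{20221 + 2} = -8977 - \sqrt{20223} = -8977 - 3 \sqrt{2247}$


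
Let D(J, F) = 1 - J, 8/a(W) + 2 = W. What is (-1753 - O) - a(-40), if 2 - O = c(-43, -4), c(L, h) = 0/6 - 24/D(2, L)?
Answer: -36347/21 ≈ -1730.8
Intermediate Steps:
a(W) = 8/(-2 + W)
c(L, h) = 24 (c(L, h) = 0/6 - 24/(1 - 1*2) = 0*(1/6) - 24/(1 - 2) = 0 - 24/(-1) = 0 - 24*(-1) = 0 + 24 = 24)
O = -22 (O = 2 - 1*24 = 2 - 24 = -22)
(-1753 - O) - a(-40) = (-1753 - 1*(-22)) - 8/(-2 - 40) = (-1753 + 22) - 8/(-42) = -1731 - 8*(-1)/42 = -1731 - 1*(-4/21) = -1731 + 4/21 = -36347/21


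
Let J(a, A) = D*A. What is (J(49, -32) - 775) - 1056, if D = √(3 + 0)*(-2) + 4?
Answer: -1959 + 64*√3 ≈ -1848.1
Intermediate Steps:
D = 4 - 2*√3 (D = √3*(-2) + 4 = -2*√3 + 4 = 4 - 2*√3 ≈ 0.53590)
J(a, A) = A*(4 - 2*√3) (J(a, A) = (4 - 2*√3)*A = A*(4 - 2*√3))
(J(49, -32) - 775) - 1056 = (2*(-32)*(2 - √3) - 775) - 1056 = ((-128 + 64*√3) - 775) - 1056 = (-903 + 64*√3) - 1056 = -1959 + 64*√3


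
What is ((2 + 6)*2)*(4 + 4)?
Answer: 128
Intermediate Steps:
((2 + 6)*2)*(4 + 4) = (8*2)*8 = 16*8 = 128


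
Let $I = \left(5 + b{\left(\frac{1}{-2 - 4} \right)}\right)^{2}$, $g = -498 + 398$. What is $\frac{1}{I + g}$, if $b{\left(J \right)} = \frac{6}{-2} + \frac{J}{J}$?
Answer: $- \frac{1}{91} \approx -0.010989$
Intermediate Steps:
$b{\left(J \right)} = -2$ ($b{\left(J \right)} = 6 \left(- \frac{1}{2}\right) + 1 = -3 + 1 = -2$)
$g = -100$
$I = 9$ ($I = \left(5 - 2\right)^{2} = 3^{2} = 9$)
$\frac{1}{I + g} = \frac{1}{9 - 100} = \frac{1}{-91} = - \frac{1}{91}$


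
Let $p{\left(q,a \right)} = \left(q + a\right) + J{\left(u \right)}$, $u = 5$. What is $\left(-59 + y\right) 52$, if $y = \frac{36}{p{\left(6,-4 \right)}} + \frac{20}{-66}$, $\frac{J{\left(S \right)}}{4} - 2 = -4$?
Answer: $- \frac{112060}{33} \approx -3395.8$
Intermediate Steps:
$J{\left(S \right)} = -8$ ($J{\left(S \right)} = 8 + 4 \left(-4\right) = 8 - 16 = -8$)
$p{\left(q,a \right)} = -8 + a + q$ ($p{\left(q,a \right)} = \left(q + a\right) - 8 = \left(a + q\right) - 8 = -8 + a + q$)
$y = - \frac{208}{33}$ ($y = \frac{36}{-8 - 4 + 6} + \frac{20}{-66} = \frac{36}{-6} + 20 \left(- \frac{1}{66}\right) = 36 \left(- \frac{1}{6}\right) - \frac{10}{33} = -6 - \frac{10}{33} = - \frac{208}{33} \approx -6.303$)
$\left(-59 + y\right) 52 = \left(-59 - \frac{208}{33}\right) 52 = \left(- \frac{2155}{33}\right) 52 = - \frac{112060}{33}$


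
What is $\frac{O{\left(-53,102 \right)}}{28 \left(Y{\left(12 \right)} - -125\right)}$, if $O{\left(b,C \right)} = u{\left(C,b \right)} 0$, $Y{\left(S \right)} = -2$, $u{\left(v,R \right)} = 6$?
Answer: $0$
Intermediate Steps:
$O{\left(b,C \right)} = 0$ ($O{\left(b,C \right)} = 6 \cdot 0 = 0$)
$\frac{O{\left(-53,102 \right)}}{28 \left(Y{\left(12 \right)} - -125\right)} = \frac{0}{28 \left(-2 - -125\right)} = \frac{0}{28 \left(-2 + 125\right)} = \frac{0}{28 \cdot 123} = \frac{0}{3444} = 0 \cdot \frac{1}{3444} = 0$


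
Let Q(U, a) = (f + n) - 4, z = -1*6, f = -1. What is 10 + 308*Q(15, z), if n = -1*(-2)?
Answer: -914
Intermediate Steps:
n = 2
z = -6
Q(U, a) = -3 (Q(U, a) = (-1 + 2) - 4 = 1 - 4 = -3)
10 + 308*Q(15, z) = 10 + 308*(-3) = 10 - 924 = -914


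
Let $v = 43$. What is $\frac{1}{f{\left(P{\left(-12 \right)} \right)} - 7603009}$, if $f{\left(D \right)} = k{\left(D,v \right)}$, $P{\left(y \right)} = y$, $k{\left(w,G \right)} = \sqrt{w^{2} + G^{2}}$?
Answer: $- \frac{7603009}{57805745852088} - \frac{\sqrt{1993}}{57805745852088} \approx -1.3153 \cdot 10^{-7}$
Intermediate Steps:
$k{\left(w,G \right)} = \sqrt{G^{2} + w^{2}}$
$f{\left(D \right)} = \sqrt{1849 + D^{2}}$ ($f{\left(D \right)} = \sqrt{43^{2} + D^{2}} = \sqrt{1849 + D^{2}}$)
$\frac{1}{f{\left(P{\left(-12 \right)} \right)} - 7603009} = \frac{1}{\sqrt{1849 + \left(-12\right)^{2}} - 7603009} = \frac{1}{\sqrt{1849 + 144} - 7603009} = \frac{1}{\sqrt{1993} - 7603009} = \frac{1}{-7603009 + \sqrt{1993}}$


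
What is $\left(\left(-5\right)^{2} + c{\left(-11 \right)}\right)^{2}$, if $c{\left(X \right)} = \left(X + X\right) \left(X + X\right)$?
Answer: $259081$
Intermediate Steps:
$c{\left(X \right)} = 4 X^{2}$ ($c{\left(X \right)} = 2 X 2 X = 4 X^{2}$)
$\left(\left(-5\right)^{2} + c{\left(-11 \right)}\right)^{2} = \left(\left(-5\right)^{2} + 4 \left(-11\right)^{2}\right)^{2} = \left(25 + 4 \cdot 121\right)^{2} = \left(25 + 484\right)^{2} = 509^{2} = 259081$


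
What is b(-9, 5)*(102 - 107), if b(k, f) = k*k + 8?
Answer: -445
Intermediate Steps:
b(k, f) = 8 + k**2 (b(k, f) = k**2 + 8 = 8 + k**2)
b(-9, 5)*(102 - 107) = (8 + (-9)**2)*(102 - 107) = (8 + 81)*(-5) = 89*(-5) = -445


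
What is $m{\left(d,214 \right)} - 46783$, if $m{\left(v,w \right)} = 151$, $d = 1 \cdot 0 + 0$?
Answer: $-46632$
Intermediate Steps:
$d = 0$ ($d = 0 + 0 = 0$)
$m{\left(d,214 \right)} - 46783 = 151 - 46783 = -46632$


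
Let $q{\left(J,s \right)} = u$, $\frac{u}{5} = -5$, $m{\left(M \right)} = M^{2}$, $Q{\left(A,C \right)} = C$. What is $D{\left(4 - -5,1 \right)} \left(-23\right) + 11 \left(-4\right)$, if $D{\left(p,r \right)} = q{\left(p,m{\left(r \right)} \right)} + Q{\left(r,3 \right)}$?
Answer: $462$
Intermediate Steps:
$u = -25$ ($u = 5 \left(-5\right) = -25$)
$q{\left(J,s \right)} = -25$
$D{\left(p,r \right)} = -22$ ($D{\left(p,r \right)} = -25 + 3 = -22$)
$D{\left(4 - -5,1 \right)} \left(-23\right) + 11 \left(-4\right) = \left(-22\right) \left(-23\right) + 11 \left(-4\right) = 506 - 44 = 462$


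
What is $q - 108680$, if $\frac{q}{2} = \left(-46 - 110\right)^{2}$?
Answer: $-60008$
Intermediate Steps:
$q = 48672$ ($q = 2 \left(-46 - 110\right)^{2} = 2 \left(-156\right)^{2} = 2 \cdot 24336 = 48672$)
$q - 108680 = 48672 - 108680 = -60008$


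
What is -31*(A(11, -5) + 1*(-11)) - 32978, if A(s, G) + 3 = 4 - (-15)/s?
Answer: -359813/11 ≈ -32710.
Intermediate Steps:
A(s, G) = 1 + 15/s (A(s, G) = -3 + (4 - (-15)/s) = -3 + (4 + 15/s) = 1 + 15/s)
-31*(A(11, -5) + 1*(-11)) - 32978 = -31*((15 + 11)/11 + 1*(-11)) - 32978 = -31*((1/11)*26 - 11) - 32978 = -31*(26/11 - 11) - 32978 = -31*(-95/11) - 32978 = 2945/11 - 32978 = -359813/11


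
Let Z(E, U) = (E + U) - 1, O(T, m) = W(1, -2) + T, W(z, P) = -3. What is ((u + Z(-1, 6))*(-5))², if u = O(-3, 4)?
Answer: 100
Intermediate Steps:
O(T, m) = -3 + T
Z(E, U) = -1 + E + U
u = -6 (u = -3 - 3 = -6)
((u + Z(-1, 6))*(-5))² = ((-6 + (-1 - 1 + 6))*(-5))² = ((-6 + 4)*(-5))² = (-2*(-5))² = 10² = 100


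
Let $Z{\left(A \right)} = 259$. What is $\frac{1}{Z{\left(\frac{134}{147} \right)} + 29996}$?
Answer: $\frac{1}{30255} \approx 3.3052 \cdot 10^{-5}$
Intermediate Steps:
$\frac{1}{Z{\left(\frac{134}{147} \right)} + 29996} = \frac{1}{259 + 29996} = \frac{1}{30255}$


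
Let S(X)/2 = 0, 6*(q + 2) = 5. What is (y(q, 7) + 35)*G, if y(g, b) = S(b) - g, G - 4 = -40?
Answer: -1302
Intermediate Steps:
q = -7/6 (q = -2 + (⅙)*5 = -2 + ⅚ = -7/6 ≈ -1.1667)
S(X) = 0 (S(X) = 2*0 = 0)
G = -36 (G = 4 - 40 = -36)
y(g, b) = -g (y(g, b) = 0 - g = -g)
(y(q, 7) + 35)*G = (-1*(-7/6) + 35)*(-36) = (7/6 + 35)*(-36) = (217/6)*(-36) = -1302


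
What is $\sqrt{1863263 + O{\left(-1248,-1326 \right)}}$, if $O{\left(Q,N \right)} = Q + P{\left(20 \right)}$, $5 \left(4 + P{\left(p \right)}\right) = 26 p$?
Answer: $\sqrt{1862115} \approx 1364.6$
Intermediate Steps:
$P{\left(p \right)} = -4 + \frac{26 p}{5}$
$O{\left(Q,N \right)} = 100 + Q$ ($O{\left(Q,N \right)} = Q + \left(-4 + \frac{26}{5} \cdot 20\right) = Q + \left(-4 + 104\right) = Q + 100 = 100 + Q$)
$\sqrt{1863263 + O{\left(-1248,-1326 \right)}} = \sqrt{1863263 + \left(100 - 1248\right)} = \sqrt{1863263 - 1148} = \sqrt{1862115}$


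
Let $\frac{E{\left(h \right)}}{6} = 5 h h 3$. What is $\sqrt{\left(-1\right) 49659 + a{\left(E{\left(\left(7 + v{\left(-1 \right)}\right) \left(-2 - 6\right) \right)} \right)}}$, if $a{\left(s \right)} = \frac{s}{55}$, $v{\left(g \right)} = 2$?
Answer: $\frac{i \sqrt{4982307}}{11} \approx 202.92 i$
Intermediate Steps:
$E{\left(h \right)} = 90 h^{2}$ ($E{\left(h \right)} = 6 \cdot 5 h h 3 = 6 \cdot 5 h^{2} \cdot 3 = 6 \cdot 15 h^{2} = 90 h^{2}$)
$a{\left(s \right)} = \frac{s}{55}$ ($a{\left(s \right)} = s \frac{1}{55} = \frac{s}{55}$)
$\sqrt{\left(-1\right) 49659 + a{\left(E{\left(\left(7 + v{\left(-1 \right)}\right) \left(-2 - 6\right) \right)} \right)}} = \sqrt{\left(-1\right) 49659 + \frac{90 \left(\left(7 + 2\right) \left(-2 - 6\right)\right)^{2}}{55}} = \sqrt{-49659 + \frac{90 \left(9 \left(-8\right)\right)^{2}}{55}} = \sqrt{-49659 + \frac{90 \left(-72\right)^{2}}{55}} = \sqrt{-49659 + \frac{90 \cdot 5184}{55}} = \sqrt{-49659 + \frac{1}{55} \cdot 466560} = \sqrt{-49659 + \frac{93312}{11}} = \sqrt{- \frac{452937}{11}} = \frac{i \sqrt{4982307}}{11}$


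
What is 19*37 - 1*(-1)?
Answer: 704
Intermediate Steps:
19*37 - 1*(-1) = 703 + 1 = 704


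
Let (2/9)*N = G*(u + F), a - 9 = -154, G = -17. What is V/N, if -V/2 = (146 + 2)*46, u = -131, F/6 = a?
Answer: -27232/153153 ≈ -0.17781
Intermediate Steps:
a = -145 (a = 9 - 154 = -145)
F = -870 (F = 6*(-145) = -870)
V = -13616 (V = -2*(146 + 2)*46 = -296*46 = -2*6808 = -13616)
N = 153153/2 (N = 9*(-17*(-131 - 870))/2 = 9*(-17*(-1001))/2 = (9/2)*17017 = 153153/2 ≈ 76577.)
V/N = -13616/153153/2 = -13616*2/153153 = -27232/153153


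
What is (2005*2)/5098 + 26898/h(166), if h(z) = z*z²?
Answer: 4620013241/5829940252 ≈ 0.79246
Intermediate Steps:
h(z) = z³
(2005*2)/5098 + 26898/h(166) = (2005*2)/5098 + 26898/(166³) = 4010*(1/5098) + 26898/4574296 = 2005/2549 + 26898*(1/4574296) = 2005/2549 + 13449/2287148 = 4620013241/5829940252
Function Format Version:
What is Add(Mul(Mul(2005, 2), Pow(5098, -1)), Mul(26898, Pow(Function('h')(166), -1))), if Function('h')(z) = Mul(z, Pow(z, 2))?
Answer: Rational(4620013241, 5829940252) ≈ 0.79246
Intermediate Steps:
Function('h')(z) = Pow(z, 3)
Add(Mul(Mul(2005, 2), Pow(5098, -1)), Mul(26898, Pow(Function('h')(166), -1))) = Add(Mul(Mul(2005, 2), Pow(5098, -1)), Mul(26898, Pow(Pow(166, 3), -1))) = Add(Mul(4010, Rational(1, 5098)), Mul(26898, Pow(4574296, -1))) = Add(Rational(2005, 2549), Mul(26898, Rational(1, 4574296))) = Add(Rational(2005, 2549), Rational(13449, 2287148)) = Rational(4620013241, 5829940252)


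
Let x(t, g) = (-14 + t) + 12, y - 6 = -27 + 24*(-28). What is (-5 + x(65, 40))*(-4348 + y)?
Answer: -292378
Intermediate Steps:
y = -693 (y = 6 + (-27 + 24*(-28)) = 6 + (-27 - 672) = 6 - 699 = -693)
x(t, g) = -2 + t
(-5 + x(65, 40))*(-4348 + y) = (-5 + (-2 + 65))*(-4348 - 693) = (-5 + 63)*(-5041) = 58*(-5041) = -292378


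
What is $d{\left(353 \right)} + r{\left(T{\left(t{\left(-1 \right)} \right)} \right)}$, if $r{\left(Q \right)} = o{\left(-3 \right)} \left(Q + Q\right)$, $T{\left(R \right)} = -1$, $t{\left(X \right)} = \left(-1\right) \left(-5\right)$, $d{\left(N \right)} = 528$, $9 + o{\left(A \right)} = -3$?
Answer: $552$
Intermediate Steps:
$o{\left(A \right)} = -12$ ($o{\left(A \right)} = -9 - 3 = -12$)
$t{\left(X \right)} = 5$
$r{\left(Q \right)} = - 24 Q$ ($r{\left(Q \right)} = - 12 \left(Q + Q\right) = - 12 \cdot 2 Q = - 24 Q$)
$d{\left(353 \right)} + r{\left(T{\left(t{\left(-1 \right)} \right)} \right)} = 528 - -24 = 528 + 24 = 552$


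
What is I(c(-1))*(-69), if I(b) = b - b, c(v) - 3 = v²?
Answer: 0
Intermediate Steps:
c(v) = 3 + v²
I(b) = 0
I(c(-1))*(-69) = 0*(-69) = 0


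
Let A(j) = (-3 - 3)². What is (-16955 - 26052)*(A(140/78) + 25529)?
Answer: -1099473955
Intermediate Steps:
A(j) = 36 (A(j) = (-6)² = 36)
(-16955 - 26052)*(A(140/78) + 25529) = (-16955 - 26052)*(36 + 25529) = -43007*25565 = -1099473955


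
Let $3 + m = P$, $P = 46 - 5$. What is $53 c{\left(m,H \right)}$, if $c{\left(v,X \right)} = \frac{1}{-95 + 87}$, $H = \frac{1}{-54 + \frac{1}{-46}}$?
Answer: $- \frac{53}{8} \approx -6.625$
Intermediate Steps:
$H = - \frac{46}{2485}$ ($H = \frac{1}{-54 - \frac{1}{46}} = \frac{1}{- \frac{2485}{46}} = - \frac{46}{2485} \approx -0.018511$)
$P = 41$
$m = 38$ ($m = -3 + 41 = 38$)
$c{\left(v,X \right)} = - \frac{1}{8}$ ($c{\left(v,X \right)} = \frac{1}{-8} = - \frac{1}{8}$)
$53 c{\left(m,H \right)} = 53 \left(- \frac{1}{8}\right) = - \frac{53}{8}$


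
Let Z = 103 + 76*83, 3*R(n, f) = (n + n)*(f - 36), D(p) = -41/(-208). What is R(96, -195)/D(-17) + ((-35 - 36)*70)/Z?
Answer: -19714490362/262851 ≈ -75003.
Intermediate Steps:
D(p) = 41/208 (D(p) = -41*(-1/208) = 41/208)
R(n, f) = 2*n*(-36 + f)/3 (R(n, f) = ((n + n)*(f - 36))/3 = ((2*n)*(-36 + f))/3 = (2*n*(-36 + f))/3 = 2*n*(-36 + f)/3)
Z = 6411 (Z = 103 + 6308 = 6411)
R(96, -195)/D(-17) + ((-35 - 36)*70)/Z = ((⅔)*96*(-36 - 195))/(41/208) + ((-35 - 36)*70)/6411 = ((⅔)*96*(-231))*(208/41) - 71*70*(1/6411) = -14784*208/41 - 4970*1/6411 = -3075072/41 - 4970/6411 = -19714490362/262851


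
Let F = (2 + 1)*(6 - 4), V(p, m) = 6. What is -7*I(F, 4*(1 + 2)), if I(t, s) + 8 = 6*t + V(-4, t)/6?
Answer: -203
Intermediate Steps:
F = 6 (F = 3*2 = 6)
I(t, s) = -7 + 6*t (I(t, s) = -8 + (6*t + 6/6) = -8 + (6*t + 6*(⅙)) = -8 + (6*t + 1) = -8 + (1 + 6*t) = -7 + 6*t)
-7*I(F, 4*(1 + 2)) = -7*(-7 + 6*6) = -7*(-7 + 36) = -7*29 = -203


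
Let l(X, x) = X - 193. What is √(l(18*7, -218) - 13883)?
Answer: 15*I*√62 ≈ 118.11*I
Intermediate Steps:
l(X, x) = -193 + X
√(l(18*7, -218) - 13883) = √((-193 + 18*7) - 13883) = √((-193 + 126) - 13883) = √(-67 - 13883) = √(-13950) = 15*I*√62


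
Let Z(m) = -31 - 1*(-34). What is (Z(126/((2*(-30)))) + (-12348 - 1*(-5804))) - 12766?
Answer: -19307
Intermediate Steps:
Z(m) = 3 (Z(m) = -31 + 34 = 3)
(Z(126/((2*(-30)))) + (-12348 - 1*(-5804))) - 12766 = (3 + (-12348 - 1*(-5804))) - 12766 = (3 + (-12348 + 5804)) - 12766 = (3 - 6544) - 12766 = -6541 - 12766 = -19307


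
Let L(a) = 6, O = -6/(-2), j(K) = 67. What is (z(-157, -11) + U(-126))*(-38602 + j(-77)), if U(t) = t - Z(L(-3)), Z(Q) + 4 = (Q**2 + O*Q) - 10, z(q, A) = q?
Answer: 12446805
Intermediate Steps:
O = 3 (O = -6*(-1/2) = 3)
Z(Q) = -14 + Q**2 + 3*Q (Z(Q) = -4 + ((Q**2 + 3*Q) - 10) = -4 + (-10 + Q**2 + 3*Q) = -14 + Q**2 + 3*Q)
U(t) = -40 + t (U(t) = t - (-14 + 6**2 + 3*6) = t - (-14 + 36 + 18) = t - 1*40 = t - 40 = -40 + t)
(z(-157, -11) + U(-126))*(-38602 + j(-77)) = (-157 + (-40 - 126))*(-38602 + 67) = (-157 - 166)*(-38535) = -323*(-38535) = 12446805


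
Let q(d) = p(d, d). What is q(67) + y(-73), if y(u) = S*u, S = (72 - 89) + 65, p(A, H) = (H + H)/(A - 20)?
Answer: -164554/47 ≈ -3501.1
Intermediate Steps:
p(A, H) = 2*H/(-20 + A) (p(A, H) = (2*H)/(-20 + A) = 2*H/(-20 + A))
q(d) = 2*d/(-20 + d)
S = 48 (S = -17 + 65 = 48)
y(u) = 48*u
q(67) + y(-73) = 2*67/(-20 + 67) + 48*(-73) = 2*67/47 - 3504 = 2*67*(1/47) - 3504 = 134/47 - 3504 = -164554/47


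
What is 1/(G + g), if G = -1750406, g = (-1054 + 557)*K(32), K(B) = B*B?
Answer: -1/2259334 ≈ -4.4261e-7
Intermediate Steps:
K(B) = B²
g = -508928 (g = (-1054 + 557)*32² = -497*1024 = -508928)
1/(G + g) = 1/(-1750406 - 508928) = 1/(-2259334) = -1/2259334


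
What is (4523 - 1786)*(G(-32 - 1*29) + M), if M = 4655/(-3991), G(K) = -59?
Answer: -657219388/3991 ≈ -1.6468e+5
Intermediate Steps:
M = -4655/3991 (M = 4655*(-1/3991) = -4655/3991 ≈ -1.1664)
(4523 - 1786)*(G(-32 - 1*29) + M) = (4523 - 1786)*(-59 - 4655/3991) = 2737*(-240124/3991) = -657219388/3991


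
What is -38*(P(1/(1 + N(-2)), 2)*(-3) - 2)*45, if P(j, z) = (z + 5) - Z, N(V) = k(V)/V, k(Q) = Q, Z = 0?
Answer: 39330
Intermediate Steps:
N(V) = 1 (N(V) = V/V = 1)
P(j, z) = 5 + z (P(j, z) = (z + 5) - 1*0 = (5 + z) + 0 = 5 + z)
-38*(P(1/(1 + N(-2)), 2)*(-3) - 2)*45 = -38*((5 + 2)*(-3) - 2)*45 = -38*(7*(-3) - 2)*45 = -38*(-21 - 2)*45 = -38*(-23)*45 = 874*45 = 39330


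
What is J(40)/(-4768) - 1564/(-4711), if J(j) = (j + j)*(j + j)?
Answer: -709164/701939 ≈ -1.0103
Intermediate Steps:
J(j) = 4*j² (J(j) = (2*j)*(2*j) = 4*j²)
J(40)/(-4768) - 1564/(-4711) = (4*40²)/(-4768) - 1564/(-4711) = (4*1600)*(-1/4768) - 1564*(-1/4711) = 6400*(-1/4768) + 1564/4711 = -200/149 + 1564/4711 = -709164/701939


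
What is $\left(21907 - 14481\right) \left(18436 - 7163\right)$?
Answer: $83713298$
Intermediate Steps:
$\left(21907 - 14481\right) \left(18436 - 7163\right) = 7426 \left(18436 - 7163\right) = 7426 \cdot 11273 = 83713298$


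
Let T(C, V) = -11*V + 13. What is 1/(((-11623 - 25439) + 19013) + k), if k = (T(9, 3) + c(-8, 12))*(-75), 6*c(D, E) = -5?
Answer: -2/32973 ≈ -6.0656e-5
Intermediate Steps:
c(D, E) = -⅚ (c(D, E) = (⅙)*(-5) = -⅚)
T(C, V) = 13 - 11*V
k = 3125/2 (k = ((13 - 11*3) - ⅚)*(-75) = ((13 - 33) - ⅚)*(-75) = (-20 - ⅚)*(-75) = -125/6*(-75) = 3125/2 ≈ 1562.5)
1/(((-11623 - 25439) + 19013) + k) = 1/(((-11623 - 25439) + 19013) + 3125/2) = 1/((-37062 + 19013) + 3125/2) = 1/(-18049 + 3125/2) = 1/(-32973/2) = -2/32973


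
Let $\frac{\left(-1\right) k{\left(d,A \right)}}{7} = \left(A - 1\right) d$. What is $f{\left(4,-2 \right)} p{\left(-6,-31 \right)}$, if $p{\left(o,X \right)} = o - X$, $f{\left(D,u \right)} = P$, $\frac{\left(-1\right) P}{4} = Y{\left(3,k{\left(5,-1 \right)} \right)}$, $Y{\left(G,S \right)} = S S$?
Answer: $-490000$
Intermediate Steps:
$k{\left(d,A \right)} = - 7 d \left(-1 + A\right)$ ($k{\left(d,A \right)} = - 7 \left(A - 1\right) d = - 7 \left(-1 + A\right) d = - 7 d \left(-1 + A\right)$)
$Y{\left(G,S \right)} = S^{2}$
$P = -19600$ ($P = - 4 \left(7 \cdot 5 \left(1 - -1\right)\right)^{2} = - 4 \left(7 \cdot 5 \left(1 + 1\right)\right)^{2} = - 4 \left(7 \cdot 5 \cdot 2\right)^{2} = - 4 \cdot 70^{2} = \left(-4\right) 4900 = -19600$)
$f{\left(D,u \right)} = -19600$
$f{\left(4,-2 \right)} p{\left(-6,-31 \right)} = - 19600 \left(-6 - -31\right) = - 19600 \left(-6 + 31\right) = \left(-19600\right) 25 = -490000$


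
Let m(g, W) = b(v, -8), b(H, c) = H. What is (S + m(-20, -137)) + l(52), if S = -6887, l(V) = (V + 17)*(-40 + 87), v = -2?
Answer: -3646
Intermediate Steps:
m(g, W) = -2
l(V) = 799 + 47*V (l(V) = (17 + V)*47 = 799 + 47*V)
(S + m(-20, -137)) + l(52) = (-6887 - 2) + (799 + 47*52) = -6889 + (799 + 2444) = -6889 + 3243 = -3646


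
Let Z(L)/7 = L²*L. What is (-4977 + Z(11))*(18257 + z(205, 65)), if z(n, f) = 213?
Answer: 80159800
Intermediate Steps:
Z(L) = 7*L³ (Z(L) = 7*(L²*L) = 7*L³)
(-4977 + Z(11))*(18257 + z(205, 65)) = (-4977 + 7*11³)*(18257 + 213) = (-4977 + 7*1331)*18470 = (-4977 + 9317)*18470 = 4340*18470 = 80159800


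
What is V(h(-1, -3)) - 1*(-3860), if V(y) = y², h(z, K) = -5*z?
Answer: 3885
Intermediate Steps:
V(h(-1, -3)) - 1*(-3860) = (-5*(-1))² - 1*(-3860) = 5² + 3860 = 25 + 3860 = 3885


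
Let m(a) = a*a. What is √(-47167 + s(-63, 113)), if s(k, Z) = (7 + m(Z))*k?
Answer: I*√852055 ≈ 923.07*I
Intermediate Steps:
m(a) = a²
s(k, Z) = k*(7 + Z²) (s(k, Z) = (7 + Z²)*k = k*(7 + Z²))
√(-47167 + s(-63, 113)) = √(-47167 - 63*(7 + 113²)) = √(-47167 - 63*(7 + 12769)) = √(-47167 - 63*12776) = √(-47167 - 804888) = √(-852055) = I*√852055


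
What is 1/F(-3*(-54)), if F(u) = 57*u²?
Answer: 1/1495908 ≈ 6.6849e-7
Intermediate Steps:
1/F(-3*(-54)) = 1/(57*(-3*(-54))²) = 1/(57*162²) = 1/(57*26244) = 1/1495908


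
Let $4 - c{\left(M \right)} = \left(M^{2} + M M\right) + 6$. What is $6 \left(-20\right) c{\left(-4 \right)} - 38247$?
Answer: $-34167$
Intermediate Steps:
$c{\left(M \right)} = -2 - 2 M^{2}$ ($c{\left(M \right)} = 4 - \left(\left(M^{2} + M M\right) + 6\right) = 4 - \left(\left(M^{2} + M^{2}\right) + 6\right) = 4 - \left(2 M^{2} + 6\right) = 4 - \left(6 + 2 M^{2}\right) = -2 - 2 M^{2}$)
$6 \left(-20\right) c{\left(-4 \right)} - 38247 = 6 \left(-20\right) \left(-2 - 2 \left(-4\right)^{2}\right) - 38247 = - 120 \left(-2 - 32\right) - 38247 = \left(-120\right) \left(-34\right) - 38247 = 4080 - 38247 = -34167$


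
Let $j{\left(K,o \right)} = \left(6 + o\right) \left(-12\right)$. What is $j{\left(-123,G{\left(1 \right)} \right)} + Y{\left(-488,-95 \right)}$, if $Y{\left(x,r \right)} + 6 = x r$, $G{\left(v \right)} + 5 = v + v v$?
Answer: $46318$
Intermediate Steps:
$G{\left(v \right)} = -5 + v + v^{2}$ ($G{\left(v \right)} = -5 + \left(v + v v\right) = -5 + \left(v + v^{2}\right) = -5 + v + v^{2}$)
$j{\left(K,o \right)} = -72 - 12 o$
$Y{\left(x,r \right)} = -6 + r x$ ($Y{\left(x,r \right)} = -6 + x r = -6 + r x$)
$j{\left(-123,G{\left(1 \right)} \right)} + Y{\left(-488,-95 \right)} = \left(-72 - 12 \left(-5 + 1 + 1^{2}\right)\right) - -46354 = \left(-72 - 12 \left(-5 + 1 + 1\right)\right) + \left(-6 + 46360\right) = \left(-72 - -36\right) + 46354 = \left(-72 + 36\right) + 46354 = -36 + 46354 = 46318$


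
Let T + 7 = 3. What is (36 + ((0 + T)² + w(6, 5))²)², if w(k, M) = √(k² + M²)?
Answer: 187073 + 22592*√61 ≈ 3.6352e+5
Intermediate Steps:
T = -4 (T = -7 + 3 = -4)
w(k, M) = √(M² + k²)
(36 + ((0 + T)² + w(6, 5))²)² = (36 + ((0 - 4)² + √(5² + 6²))²)² = (36 + ((-4)² + √(25 + 36))²)² = (36 + (16 + √61)²)²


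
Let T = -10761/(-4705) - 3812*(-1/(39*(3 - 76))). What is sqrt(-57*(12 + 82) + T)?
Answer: I*sqrt(961213887015435105)/13395135 ≈ 73.192*I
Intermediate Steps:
T = 12701107/13395135 (T = -10761*(-1/4705) - 3812/((-73*(-39))) = 10761/4705 - 3812/2847 = 12701107/13395135 ≈ 0.94819)
sqrt(-57*(12 + 82) + T) = sqrt(-57*(12 + 82) + 12701107/13395135) = sqrt(-57*94 + 12701107/13395135) = sqrt(-5358 + 12701107/13395135) = sqrt(-71758432223/13395135) = I*sqrt(961213887015435105)/13395135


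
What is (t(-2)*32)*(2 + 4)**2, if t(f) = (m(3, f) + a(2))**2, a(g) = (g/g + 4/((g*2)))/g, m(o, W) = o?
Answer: 18432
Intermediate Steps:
a(g) = (1 + 2/g)/g (a(g) = (1 + 4/((2*g)))/g = (1 + 4*(1/(2*g)))/g = (1 + 2/g)/g)
t(f) = 16 (t(f) = (3 + (2 + 2)/2**2)**2 = (3 + (1/4)*4)**2 = (3 + 1)**2 = 4**2 = 16)
(t(-2)*32)*(2 + 4)**2 = (16*32)*(2 + 4)**2 = 512*6**2 = 512*36 = 18432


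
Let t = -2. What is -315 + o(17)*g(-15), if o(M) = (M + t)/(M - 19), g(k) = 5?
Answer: -705/2 ≈ -352.50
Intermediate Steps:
o(M) = (-2 + M)/(-19 + M) (o(M) = (M - 2)/(M - 19) = (-2 + M)/(-19 + M))
-315 + o(17)*g(-15) = -315 + ((-2 + 17)/(-19 + 17))*5 = -315 + (15/(-2))*5 = -315 - 1/2*15*5 = -315 - 15/2*5 = -315 - 75/2 = -705/2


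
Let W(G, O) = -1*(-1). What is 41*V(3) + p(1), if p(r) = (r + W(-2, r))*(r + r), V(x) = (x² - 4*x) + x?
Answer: 4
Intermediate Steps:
W(G, O) = 1
V(x) = x² - 3*x
p(r) = 2*r*(1 + r) (p(r) = (r + 1)*(r + r) = (1 + r)*(2*r) = 2*r*(1 + r))
41*V(3) + p(1) = 41*(3*(-3 + 3)) + 2*1*(1 + 1) = 41*(3*0) + 2*1*2 = 41*0 + 4 = 0 + 4 = 4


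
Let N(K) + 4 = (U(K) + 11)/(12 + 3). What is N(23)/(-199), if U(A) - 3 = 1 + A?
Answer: 22/2985 ≈ 0.0073702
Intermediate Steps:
U(A) = 4 + A (U(A) = 3 + (1 + A) = 4 + A)
N(K) = -3 + K/15 (N(K) = -4 + ((4 + K) + 11)/(12 + 3) = -4 + (15 + K)/15 = -4 + (15 + K)*(1/15) = -4 + (1 + K/15) = -3 + K/15)
N(23)/(-199) = (-3 + (1/15)*23)/(-199) = (-3 + 23/15)*(-1/199) = -22/15*(-1/199) = 22/2985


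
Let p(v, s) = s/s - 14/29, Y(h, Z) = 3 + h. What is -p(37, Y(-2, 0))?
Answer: -15/29 ≈ -0.51724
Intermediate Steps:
p(v, s) = 15/29 (p(v, s) = 1 - 14*1/29 = 1 - 14/29 = 15/29)
-p(37, Y(-2, 0)) = -1*15/29 = -15/29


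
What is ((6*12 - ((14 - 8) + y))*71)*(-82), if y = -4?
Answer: -407540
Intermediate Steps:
((6*12 - ((14 - 8) + y))*71)*(-82) = ((6*12 - ((14 - 8) - 4))*71)*(-82) = ((72 - (6 - 4))*71)*(-82) = ((72 - 1*2)*71)*(-82) = ((72 - 2)*71)*(-82) = (70*71)*(-82) = 4970*(-82) = -407540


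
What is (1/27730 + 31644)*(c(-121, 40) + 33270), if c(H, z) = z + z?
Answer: 2926422883535/2773 ≈ 1.0553e+9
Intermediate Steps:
c(H, z) = 2*z
(1/27730 + 31644)*(c(-121, 40) + 33270) = (1/27730 + 31644)*(2*40 + 33270) = (1/27730 + 31644)*(80 + 33270) = (877488121/27730)*33350 = 2926422883535/2773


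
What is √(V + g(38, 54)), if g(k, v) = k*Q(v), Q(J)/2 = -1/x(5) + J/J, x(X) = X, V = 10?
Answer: √1770/5 ≈ 8.4143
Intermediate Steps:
Q(J) = 8/5 (Q(J) = 2*(-1/5 + J/J) = 2*(-1*⅕ + 1) = 2*(-⅕ + 1) = 2*(⅘) = 8/5)
g(k, v) = 8*k/5 (g(k, v) = k*(8/5) = 8*k/5)
√(V + g(38, 54)) = √(10 + (8/5)*38) = √(10 + 304/5) = √(354/5) = √1770/5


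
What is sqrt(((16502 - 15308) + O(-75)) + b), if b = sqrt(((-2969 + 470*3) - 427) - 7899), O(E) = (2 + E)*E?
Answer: sqrt(6669 + I*sqrt(9885)) ≈ 81.666 + 0.6087*I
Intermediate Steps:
O(E) = E*(2 + E)
b = I*sqrt(9885) (b = sqrt(((-2969 + 1410) - 427) - 7899) = sqrt((-1559 - 427) - 7899) = sqrt(-1986 - 7899) = sqrt(-9885) = I*sqrt(9885) ≈ 99.423*I)
sqrt(((16502 - 15308) + O(-75)) + b) = sqrt(((16502 - 15308) - 75*(2 - 75)) + I*sqrt(9885)) = sqrt((1194 - 75*(-73)) + I*sqrt(9885)) = sqrt((1194 + 5475) + I*sqrt(9885)) = sqrt(6669 + I*sqrt(9885))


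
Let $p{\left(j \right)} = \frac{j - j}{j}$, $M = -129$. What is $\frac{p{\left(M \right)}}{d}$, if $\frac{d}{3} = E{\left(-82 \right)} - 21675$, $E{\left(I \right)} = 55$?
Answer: $0$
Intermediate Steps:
$p{\left(j \right)} = 0$ ($p{\left(j \right)} = \frac{0}{j} = 0$)
$d = -64860$ ($d = 3 \left(55 - 21675\right) = 3 \left(-21620\right) = -64860$)
$\frac{p{\left(M \right)}}{d} = \frac{0}{-64860} = 0 \left(- \frac{1}{64860}\right) = 0$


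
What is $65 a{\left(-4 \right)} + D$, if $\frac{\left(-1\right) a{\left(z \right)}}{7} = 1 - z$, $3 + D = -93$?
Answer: $-2371$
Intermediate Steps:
$D = -96$ ($D = -3 - 93 = -96$)
$a{\left(z \right)} = -7 + 7 z$ ($a{\left(z \right)} = - 7 \left(1 - z\right) = -7 + 7 z$)
$65 a{\left(-4 \right)} + D = 65 \left(-7 + 7 \left(-4\right)\right) - 96 = 65 \left(-7 - 28\right) - 96 = 65 \left(-35\right) - 96 = -2275 - 96 = -2371$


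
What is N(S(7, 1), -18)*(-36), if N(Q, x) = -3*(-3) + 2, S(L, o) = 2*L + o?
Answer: -396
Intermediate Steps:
S(L, o) = o + 2*L
N(Q, x) = 11 (N(Q, x) = 9 + 2 = 11)
N(S(7, 1), -18)*(-36) = 11*(-36) = -396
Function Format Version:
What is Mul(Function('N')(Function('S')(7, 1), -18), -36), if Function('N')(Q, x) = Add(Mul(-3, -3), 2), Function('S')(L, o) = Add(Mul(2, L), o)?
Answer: -396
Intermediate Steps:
Function('S')(L, o) = Add(o, Mul(2, L))
Function('N')(Q, x) = 11 (Function('N')(Q, x) = Add(9, 2) = 11)
Mul(Function('N')(Function('S')(7, 1), -18), -36) = Mul(11, -36) = -396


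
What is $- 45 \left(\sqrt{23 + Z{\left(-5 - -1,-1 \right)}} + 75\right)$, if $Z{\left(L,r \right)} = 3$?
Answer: $-3375 - 45 \sqrt{26} \approx -3604.5$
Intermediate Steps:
$- 45 \left(\sqrt{23 + Z{\left(-5 - -1,-1 \right)}} + 75\right) = - 45 \left(\sqrt{23 + 3} + 75\right) = - 45 \left(\sqrt{26} + 75\right) = - 45 \left(75 + \sqrt{26}\right) = -3375 - 45 \sqrt{26}$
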